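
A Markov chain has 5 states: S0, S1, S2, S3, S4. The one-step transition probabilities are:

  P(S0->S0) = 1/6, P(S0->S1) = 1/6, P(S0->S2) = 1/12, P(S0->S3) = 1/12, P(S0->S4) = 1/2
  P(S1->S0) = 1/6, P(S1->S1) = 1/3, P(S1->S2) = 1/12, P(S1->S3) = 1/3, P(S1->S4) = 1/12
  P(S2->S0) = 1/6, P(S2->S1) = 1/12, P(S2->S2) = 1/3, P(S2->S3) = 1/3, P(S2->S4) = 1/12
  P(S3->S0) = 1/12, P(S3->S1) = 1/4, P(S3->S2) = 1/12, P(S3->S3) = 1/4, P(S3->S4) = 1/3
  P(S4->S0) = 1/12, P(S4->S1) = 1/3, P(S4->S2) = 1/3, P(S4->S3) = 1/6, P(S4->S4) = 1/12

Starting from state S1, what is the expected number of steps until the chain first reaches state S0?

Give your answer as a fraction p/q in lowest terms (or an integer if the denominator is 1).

Answer: 1944/253

Derivation:
Let h_i = expected steps to first reach S0 from state i.
Boundary: h_S0 = 0.
First-step equations for the other states:
  h_S1 = 1 + 1/6*h_S0 + 1/3*h_S1 + 1/12*h_S2 + 1/3*h_S3 + 1/12*h_S4
  h_S2 = 1 + 1/6*h_S0 + 1/12*h_S1 + 1/3*h_S2 + 1/3*h_S3 + 1/12*h_S4
  h_S3 = 1 + 1/12*h_S0 + 1/4*h_S1 + 1/12*h_S2 + 1/4*h_S3 + 1/3*h_S4
  h_S4 = 1 + 1/12*h_S0 + 1/3*h_S1 + 1/3*h_S2 + 1/6*h_S3 + 1/12*h_S4

Substituting h_S0 = 0 and rearranging gives the linear system (I - Q) h = 1:
  [2/3, -1/12, -1/3, -1/12] . (h_S1, h_S2, h_S3, h_S4) = 1
  [-1/12, 2/3, -1/3, -1/12] . (h_S1, h_S2, h_S3, h_S4) = 1
  [-1/4, -1/12, 3/4, -1/3] . (h_S1, h_S2, h_S3, h_S4) = 1
  [-1/3, -1/3, -1/6, 11/12] . (h_S1, h_S2, h_S3, h_S4) = 1

Solving yields:
  h_S1 = 1944/253
  h_S2 = 1944/253
  h_S3 = 2124/253
  h_S4 = 2076/253

Starting state is S1, so the expected hitting time is h_S1 = 1944/253.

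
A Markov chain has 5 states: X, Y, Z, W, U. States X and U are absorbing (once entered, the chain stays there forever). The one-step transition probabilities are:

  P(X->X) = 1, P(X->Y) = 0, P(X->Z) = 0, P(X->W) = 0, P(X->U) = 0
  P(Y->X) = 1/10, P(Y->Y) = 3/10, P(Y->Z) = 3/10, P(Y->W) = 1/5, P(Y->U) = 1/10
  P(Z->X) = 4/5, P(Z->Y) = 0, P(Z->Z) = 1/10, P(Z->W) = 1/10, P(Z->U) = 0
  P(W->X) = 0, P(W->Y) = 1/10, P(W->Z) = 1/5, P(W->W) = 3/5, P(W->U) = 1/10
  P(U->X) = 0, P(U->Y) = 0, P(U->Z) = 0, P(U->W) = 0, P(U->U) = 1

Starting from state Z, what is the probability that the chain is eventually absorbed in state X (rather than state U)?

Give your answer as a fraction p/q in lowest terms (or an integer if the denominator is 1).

Answer: 209/217

Derivation:
Let a_i = P(absorbed in X | start in state i).
Boundary conditions: a_X = 1, a_U = 0.
For each transient state i, a_i = sum_j P(i->j) * a_j:
  a_Y = 1/10*a_X + 3/10*a_Y + 3/10*a_Z + 1/5*a_W + 1/10*a_U
  a_Z = 4/5*a_X + 0*a_Y + 1/10*a_Z + 1/10*a_W + 0*a_U
  a_W = 0*a_X + 1/10*a_Y + 1/5*a_Z + 3/5*a_W + 1/10*a_U

Substituting a_X = 1 and a_U = 0, rearrange to (I - Q) a = r where r[i] = P(i -> X):
  [7/10, -3/10, -1/5] . (a_Y, a_Z, a_W) = 1/10
  [0, 9/10, -1/10] . (a_Y, a_Z, a_W) = 4/5
  [-1/10, -1/5, 2/5] . (a_Y, a_Z, a_W) = 0

Solving yields:
  a_Y = 162/217
  a_Z = 209/217
  a_W = 145/217

Starting state is Z, so the absorption probability is a_Z = 209/217.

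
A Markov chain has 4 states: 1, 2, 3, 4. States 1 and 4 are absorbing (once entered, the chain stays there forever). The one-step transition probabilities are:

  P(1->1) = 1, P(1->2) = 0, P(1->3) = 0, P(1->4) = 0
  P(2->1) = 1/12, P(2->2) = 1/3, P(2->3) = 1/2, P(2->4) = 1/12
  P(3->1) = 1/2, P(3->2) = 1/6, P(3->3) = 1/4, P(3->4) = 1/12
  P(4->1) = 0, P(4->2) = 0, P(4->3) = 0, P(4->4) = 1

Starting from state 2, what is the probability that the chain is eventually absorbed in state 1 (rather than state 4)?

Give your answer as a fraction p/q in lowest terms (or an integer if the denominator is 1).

Let a_i = P(absorbed in 1 | start in state i).
Boundary conditions: a_1 = 1, a_4 = 0.
For each transient state i, a_i = sum_j P(i->j) * a_j:
  a_2 = 1/12*a_1 + 1/3*a_2 + 1/2*a_3 + 1/12*a_4
  a_3 = 1/2*a_1 + 1/6*a_2 + 1/4*a_3 + 1/12*a_4

Substituting a_1 = 1 and a_4 = 0, rearrange to (I - Q) a = r where r[i] = P(i -> 1):
  [2/3, -1/2] . (a_2, a_3) = 1/12
  [-1/6, 3/4] . (a_2, a_3) = 1/2

Solving yields:
  a_2 = 3/4
  a_3 = 5/6

Starting state is 2, so the absorption probability is a_2 = 3/4.

Answer: 3/4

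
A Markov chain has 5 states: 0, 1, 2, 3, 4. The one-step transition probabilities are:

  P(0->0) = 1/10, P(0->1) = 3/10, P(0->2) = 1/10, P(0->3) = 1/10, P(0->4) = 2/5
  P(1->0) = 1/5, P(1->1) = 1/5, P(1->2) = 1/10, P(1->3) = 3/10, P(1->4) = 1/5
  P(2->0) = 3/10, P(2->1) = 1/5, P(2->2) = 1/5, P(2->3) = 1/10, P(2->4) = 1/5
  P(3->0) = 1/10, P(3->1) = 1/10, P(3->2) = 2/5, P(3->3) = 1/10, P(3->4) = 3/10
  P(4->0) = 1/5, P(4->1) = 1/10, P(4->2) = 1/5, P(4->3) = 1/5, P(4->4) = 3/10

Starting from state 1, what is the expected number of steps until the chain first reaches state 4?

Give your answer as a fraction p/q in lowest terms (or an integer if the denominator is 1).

Let h_i = expected steps to first reach 4 from state i.
Boundary: h_4 = 0.
First-step equations for the other states:
  h_0 = 1 + 1/10*h_0 + 3/10*h_1 + 1/10*h_2 + 1/10*h_3 + 2/5*h_4
  h_1 = 1 + 1/5*h_0 + 1/5*h_1 + 1/10*h_2 + 3/10*h_3 + 1/5*h_4
  h_2 = 1 + 3/10*h_0 + 1/5*h_1 + 1/5*h_2 + 1/10*h_3 + 1/5*h_4
  h_3 = 1 + 1/10*h_0 + 1/10*h_1 + 2/5*h_2 + 1/10*h_3 + 3/10*h_4

Substituting h_4 = 0 and rearranging gives the linear system (I - Q) h = 1:
  [9/10, -3/10, -1/10, -1/10] . (h_0, h_1, h_2, h_3) = 1
  [-1/5, 4/5, -1/10, -3/10] . (h_0, h_1, h_2, h_3) = 1
  [-3/10, -1/5, 4/5, -1/10] . (h_0, h_1, h_2, h_3) = 1
  [-1/10, -1/10, -2/5, 9/10] . (h_0, h_1, h_2, h_3) = 1

Solving yields:
  h_0 = 10320/3169
  h_1 = 12420/3169
  h_2 = 12380/3169
  h_3 = 11550/3169

Starting state is 1, so the expected hitting time is h_1 = 12420/3169.

Answer: 12420/3169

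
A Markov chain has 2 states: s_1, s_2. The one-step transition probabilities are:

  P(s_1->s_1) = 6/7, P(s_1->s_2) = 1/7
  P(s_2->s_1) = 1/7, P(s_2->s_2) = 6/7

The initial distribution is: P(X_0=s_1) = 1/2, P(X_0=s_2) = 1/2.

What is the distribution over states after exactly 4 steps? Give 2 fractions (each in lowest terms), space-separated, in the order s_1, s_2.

Answer: 1/2 1/2

Derivation:
Propagating the distribution step by step (d_{t+1} = d_t * P):
d_0 = (s_1=1/2, s_2=1/2)
  d_1[s_1] = 1/2*6/7 + 1/2*1/7 = 1/2
  d_1[s_2] = 1/2*1/7 + 1/2*6/7 = 1/2
d_1 = (s_1=1/2, s_2=1/2)
  d_2[s_1] = 1/2*6/7 + 1/2*1/7 = 1/2
  d_2[s_2] = 1/2*1/7 + 1/2*6/7 = 1/2
d_2 = (s_1=1/2, s_2=1/2)
  d_3[s_1] = 1/2*6/7 + 1/2*1/7 = 1/2
  d_3[s_2] = 1/2*1/7 + 1/2*6/7 = 1/2
d_3 = (s_1=1/2, s_2=1/2)
  d_4[s_1] = 1/2*6/7 + 1/2*1/7 = 1/2
  d_4[s_2] = 1/2*1/7 + 1/2*6/7 = 1/2
d_4 = (s_1=1/2, s_2=1/2)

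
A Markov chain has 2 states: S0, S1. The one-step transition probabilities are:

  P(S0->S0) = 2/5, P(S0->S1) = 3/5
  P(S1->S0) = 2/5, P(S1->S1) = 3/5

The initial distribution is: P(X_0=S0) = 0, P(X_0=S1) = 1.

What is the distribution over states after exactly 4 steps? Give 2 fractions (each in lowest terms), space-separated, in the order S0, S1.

Propagating the distribution step by step (d_{t+1} = d_t * P):
d_0 = (S0=0, S1=1)
  d_1[S0] = 0*2/5 + 1*2/5 = 2/5
  d_1[S1] = 0*3/5 + 1*3/5 = 3/5
d_1 = (S0=2/5, S1=3/5)
  d_2[S0] = 2/5*2/5 + 3/5*2/5 = 2/5
  d_2[S1] = 2/5*3/5 + 3/5*3/5 = 3/5
d_2 = (S0=2/5, S1=3/5)
  d_3[S0] = 2/5*2/5 + 3/5*2/5 = 2/5
  d_3[S1] = 2/5*3/5 + 3/5*3/5 = 3/5
d_3 = (S0=2/5, S1=3/5)
  d_4[S0] = 2/5*2/5 + 3/5*2/5 = 2/5
  d_4[S1] = 2/5*3/5 + 3/5*3/5 = 3/5
d_4 = (S0=2/5, S1=3/5)

Answer: 2/5 3/5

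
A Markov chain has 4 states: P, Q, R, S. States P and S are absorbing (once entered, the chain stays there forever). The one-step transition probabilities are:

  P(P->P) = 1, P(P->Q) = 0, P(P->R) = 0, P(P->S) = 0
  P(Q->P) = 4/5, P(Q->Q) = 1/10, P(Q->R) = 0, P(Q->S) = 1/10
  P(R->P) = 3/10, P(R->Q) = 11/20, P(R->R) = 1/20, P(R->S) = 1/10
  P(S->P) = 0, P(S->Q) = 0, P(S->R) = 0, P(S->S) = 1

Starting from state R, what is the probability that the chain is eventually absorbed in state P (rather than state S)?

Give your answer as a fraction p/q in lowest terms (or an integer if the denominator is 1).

Answer: 142/171

Derivation:
Let a_i = P(absorbed in P | start in state i).
Boundary conditions: a_P = 1, a_S = 0.
For each transient state i, a_i = sum_j P(i->j) * a_j:
  a_Q = 4/5*a_P + 1/10*a_Q + 0*a_R + 1/10*a_S
  a_R = 3/10*a_P + 11/20*a_Q + 1/20*a_R + 1/10*a_S

Substituting a_P = 1 and a_S = 0, rearrange to (I - Q) a = r where r[i] = P(i -> P):
  [9/10, 0] . (a_Q, a_R) = 4/5
  [-11/20, 19/20] . (a_Q, a_R) = 3/10

Solving yields:
  a_Q = 8/9
  a_R = 142/171

Starting state is R, so the absorption probability is a_R = 142/171.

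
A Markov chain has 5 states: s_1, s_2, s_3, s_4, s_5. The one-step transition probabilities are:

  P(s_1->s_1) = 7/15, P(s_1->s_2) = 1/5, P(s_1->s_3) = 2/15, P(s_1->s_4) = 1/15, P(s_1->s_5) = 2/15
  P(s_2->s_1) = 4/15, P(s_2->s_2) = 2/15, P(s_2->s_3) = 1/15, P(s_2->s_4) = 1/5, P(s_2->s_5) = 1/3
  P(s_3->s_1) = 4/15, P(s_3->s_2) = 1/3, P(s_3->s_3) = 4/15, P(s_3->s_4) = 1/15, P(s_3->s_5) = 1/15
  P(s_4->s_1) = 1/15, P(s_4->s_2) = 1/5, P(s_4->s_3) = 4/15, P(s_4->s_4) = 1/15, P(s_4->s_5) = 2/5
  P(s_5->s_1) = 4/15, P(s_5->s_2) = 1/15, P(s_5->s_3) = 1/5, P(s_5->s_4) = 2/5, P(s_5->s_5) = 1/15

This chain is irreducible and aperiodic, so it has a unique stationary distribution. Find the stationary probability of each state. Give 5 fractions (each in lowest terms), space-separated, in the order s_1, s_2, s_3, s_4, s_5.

Answer: 7033/23853 8887/47706 8473/47706 1224/7951 4468/23853

Derivation:
The stationary distribution satisfies pi = pi * P, i.e.:
  pi_s_1 = 7/15*pi_s_1 + 4/15*pi_s_2 + 4/15*pi_s_3 + 1/15*pi_s_4 + 4/15*pi_s_5
  pi_s_2 = 1/5*pi_s_1 + 2/15*pi_s_2 + 1/3*pi_s_3 + 1/5*pi_s_4 + 1/15*pi_s_5
  pi_s_3 = 2/15*pi_s_1 + 1/15*pi_s_2 + 4/15*pi_s_3 + 4/15*pi_s_4 + 1/5*pi_s_5
  pi_s_4 = 1/15*pi_s_1 + 1/5*pi_s_2 + 1/15*pi_s_3 + 1/15*pi_s_4 + 2/5*pi_s_5
  pi_s_5 = 2/15*pi_s_1 + 1/3*pi_s_2 + 1/15*pi_s_3 + 2/5*pi_s_4 + 1/15*pi_s_5
with normalization: pi_s_1 + pi_s_2 + pi_s_3 + pi_s_4 + pi_s_5 = 1.

Using the first 4 balance equations plus normalization, the linear system A*pi = b is:
  [-8/15, 4/15, 4/15, 1/15, 4/15] . pi = 0
  [1/5, -13/15, 1/3, 1/5, 1/15] . pi = 0
  [2/15, 1/15, -11/15, 4/15, 1/5] . pi = 0
  [1/15, 1/5, 1/15, -14/15, 2/5] . pi = 0
  [1, 1, 1, 1, 1] . pi = 1

Solving yields:
  pi_s_1 = 7033/23853
  pi_s_2 = 8887/47706
  pi_s_3 = 8473/47706
  pi_s_4 = 1224/7951
  pi_s_5 = 4468/23853

Verification (pi * P):
  7033/23853*7/15 + 8887/47706*4/15 + 8473/47706*4/15 + 1224/7951*1/15 + 4468/23853*4/15 = 7033/23853 = pi_s_1  (ok)
  7033/23853*1/5 + 8887/47706*2/15 + 8473/47706*1/3 + 1224/7951*1/5 + 4468/23853*1/15 = 8887/47706 = pi_s_2  (ok)
  7033/23853*2/15 + 8887/47706*1/15 + 8473/47706*4/15 + 1224/7951*4/15 + 4468/23853*1/5 = 8473/47706 = pi_s_3  (ok)
  7033/23853*1/15 + 8887/47706*1/5 + 8473/47706*1/15 + 1224/7951*1/15 + 4468/23853*2/5 = 1224/7951 = pi_s_4  (ok)
  7033/23853*2/15 + 8887/47706*1/3 + 8473/47706*1/15 + 1224/7951*2/5 + 4468/23853*1/15 = 4468/23853 = pi_s_5  (ok)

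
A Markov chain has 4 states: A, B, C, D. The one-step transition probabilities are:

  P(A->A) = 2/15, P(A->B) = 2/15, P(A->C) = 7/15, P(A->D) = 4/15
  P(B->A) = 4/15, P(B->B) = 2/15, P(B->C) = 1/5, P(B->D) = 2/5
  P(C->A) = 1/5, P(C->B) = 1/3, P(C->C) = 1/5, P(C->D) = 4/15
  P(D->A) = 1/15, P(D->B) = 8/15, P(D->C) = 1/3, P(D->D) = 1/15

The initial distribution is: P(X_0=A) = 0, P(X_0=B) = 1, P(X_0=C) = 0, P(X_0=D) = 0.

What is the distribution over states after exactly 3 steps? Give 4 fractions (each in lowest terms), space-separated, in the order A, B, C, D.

Propagating the distribution step by step (d_{t+1} = d_t * P):
d_0 = (A=0, B=1, C=0, D=0)
  d_1[A] = 0*2/15 + 1*4/15 + 0*1/5 + 0*1/15 = 4/15
  d_1[B] = 0*2/15 + 1*2/15 + 0*1/3 + 0*8/15 = 2/15
  d_1[C] = 0*7/15 + 1*1/5 + 0*1/5 + 0*1/3 = 1/5
  d_1[D] = 0*4/15 + 1*2/5 + 0*4/15 + 0*1/15 = 2/5
d_1 = (A=4/15, B=2/15, C=1/5, D=2/5)
  d_2[A] = 4/15*2/15 + 2/15*4/15 + 1/5*1/5 + 2/5*1/15 = 31/225
  d_2[B] = 4/15*2/15 + 2/15*2/15 + 1/5*1/3 + 2/5*8/15 = 1/3
  d_2[C] = 4/15*7/15 + 2/15*1/5 + 1/5*1/5 + 2/5*1/3 = 73/225
  d_2[D] = 4/15*4/15 + 2/15*2/5 + 1/5*4/15 + 2/5*1/15 = 46/225
d_2 = (A=31/225, B=1/3, C=73/225, D=46/225)
  d_3[A] = 31/225*2/15 + 1/3*4/15 + 73/225*1/5 + 46/225*1/15 = 209/1125
  d_3[B] = 31/225*2/15 + 1/3*2/15 + 73/225*1/3 + 46/225*8/15 = 7/25
  d_3[C] = 31/225*7/15 + 1/3*1/5 + 73/225*1/5 + 46/225*1/3 = 33/125
  d_3[D] = 31/225*4/15 + 1/3*2/5 + 73/225*4/15 + 46/225*1/15 = 304/1125
d_3 = (A=209/1125, B=7/25, C=33/125, D=304/1125)

Answer: 209/1125 7/25 33/125 304/1125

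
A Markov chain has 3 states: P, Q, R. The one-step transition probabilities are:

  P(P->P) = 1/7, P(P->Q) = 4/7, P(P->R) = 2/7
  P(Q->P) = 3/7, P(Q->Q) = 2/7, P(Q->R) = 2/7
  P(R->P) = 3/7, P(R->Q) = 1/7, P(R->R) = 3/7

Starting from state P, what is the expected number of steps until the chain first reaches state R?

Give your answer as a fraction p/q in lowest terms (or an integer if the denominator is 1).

Answer: 7/2

Derivation:
Let h_i = expected steps to first reach R from state i.
Boundary: h_R = 0.
First-step equations for the other states:
  h_P = 1 + 1/7*h_P + 4/7*h_Q + 2/7*h_R
  h_Q = 1 + 3/7*h_P + 2/7*h_Q + 2/7*h_R

Substituting h_R = 0 and rearranging gives the linear system (I - Q) h = 1:
  [6/7, -4/7] . (h_P, h_Q) = 1
  [-3/7, 5/7] . (h_P, h_Q) = 1

Solving yields:
  h_P = 7/2
  h_Q = 7/2

Starting state is P, so the expected hitting time is h_P = 7/2.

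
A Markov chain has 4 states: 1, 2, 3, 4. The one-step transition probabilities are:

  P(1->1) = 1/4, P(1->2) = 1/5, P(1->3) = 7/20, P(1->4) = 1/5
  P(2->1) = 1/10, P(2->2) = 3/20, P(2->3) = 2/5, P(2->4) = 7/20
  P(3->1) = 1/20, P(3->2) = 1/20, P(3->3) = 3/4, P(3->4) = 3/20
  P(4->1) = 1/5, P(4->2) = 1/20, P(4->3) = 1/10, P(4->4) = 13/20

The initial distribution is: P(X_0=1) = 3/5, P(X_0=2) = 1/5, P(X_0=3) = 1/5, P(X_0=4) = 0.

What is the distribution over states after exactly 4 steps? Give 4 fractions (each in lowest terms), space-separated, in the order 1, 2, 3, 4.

Answer: 5111/40000 15323/200000 92191/200000 66931/200000

Derivation:
Propagating the distribution step by step (d_{t+1} = d_t * P):
d_0 = (1=3/5, 2=1/5, 3=1/5, 4=0)
  d_1[1] = 3/5*1/4 + 1/5*1/10 + 1/5*1/20 + 0*1/5 = 9/50
  d_1[2] = 3/5*1/5 + 1/5*3/20 + 1/5*1/20 + 0*1/20 = 4/25
  d_1[3] = 3/5*7/20 + 1/5*2/5 + 1/5*3/4 + 0*1/10 = 11/25
  d_1[4] = 3/5*1/5 + 1/5*7/20 + 1/5*3/20 + 0*13/20 = 11/50
d_1 = (1=9/50, 2=4/25, 3=11/25, 4=11/50)
  d_2[1] = 9/50*1/4 + 4/25*1/10 + 11/25*1/20 + 11/50*1/5 = 127/1000
  d_2[2] = 9/50*1/5 + 4/25*3/20 + 11/25*1/20 + 11/50*1/20 = 93/1000
  d_2[3] = 9/50*7/20 + 4/25*2/5 + 11/25*3/4 + 11/50*1/10 = 479/1000
  d_2[4] = 9/50*1/5 + 4/25*7/20 + 11/25*3/20 + 11/50*13/20 = 301/1000
d_2 = (1=127/1000, 2=93/1000, 3=479/1000, 4=301/1000)
  d_3[1] = 127/1000*1/4 + 93/1000*1/10 + 479/1000*1/20 + 301/1000*1/5 = 313/2500
  d_3[2] = 127/1000*1/5 + 93/1000*3/20 + 479/1000*1/20 + 301/1000*1/20 = 1567/20000
  d_3[3] = 127/1000*7/20 + 93/1000*2/5 + 479/1000*3/4 + 301/1000*1/10 = 471/1000
  d_3[4] = 127/1000*1/5 + 93/1000*7/20 + 479/1000*3/20 + 301/1000*13/20 = 6509/20000
d_3 = (1=313/2500, 2=1567/20000, 3=471/1000, 4=6509/20000)
  d_4[1] = 313/2500*1/4 + 1567/20000*1/10 + 471/1000*1/20 + 6509/20000*1/5 = 5111/40000
  d_4[2] = 313/2500*1/5 + 1567/20000*3/20 + 471/1000*1/20 + 6509/20000*1/20 = 15323/200000
  d_4[3] = 313/2500*7/20 + 1567/20000*2/5 + 471/1000*3/4 + 6509/20000*1/10 = 92191/200000
  d_4[4] = 313/2500*1/5 + 1567/20000*7/20 + 471/1000*3/20 + 6509/20000*13/20 = 66931/200000
d_4 = (1=5111/40000, 2=15323/200000, 3=92191/200000, 4=66931/200000)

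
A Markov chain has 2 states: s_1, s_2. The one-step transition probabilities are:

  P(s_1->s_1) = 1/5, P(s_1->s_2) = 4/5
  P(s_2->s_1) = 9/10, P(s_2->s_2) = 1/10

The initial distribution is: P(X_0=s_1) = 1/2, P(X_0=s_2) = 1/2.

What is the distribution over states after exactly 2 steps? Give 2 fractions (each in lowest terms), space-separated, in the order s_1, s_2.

Answer: 103/200 97/200

Derivation:
Propagating the distribution step by step (d_{t+1} = d_t * P):
d_0 = (s_1=1/2, s_2=1/2)
  d_1[s_1] = 1/2*1/5 + 1/2*9/10 = 11/20
  d_1[s_2] = 1/2*4/5 + 1/2*1/10 = 9/20
d_1 = (s_1=11/20, s_2=9/20)
  d_2[s_1] = 11/20*1/5 + 9/20*9/10 = 103/200
  d_2[s_2] = 11/20*4/5 + 9/20*1/10 = 97/200
d_2 = (s_1=103/200, s_2=97/200)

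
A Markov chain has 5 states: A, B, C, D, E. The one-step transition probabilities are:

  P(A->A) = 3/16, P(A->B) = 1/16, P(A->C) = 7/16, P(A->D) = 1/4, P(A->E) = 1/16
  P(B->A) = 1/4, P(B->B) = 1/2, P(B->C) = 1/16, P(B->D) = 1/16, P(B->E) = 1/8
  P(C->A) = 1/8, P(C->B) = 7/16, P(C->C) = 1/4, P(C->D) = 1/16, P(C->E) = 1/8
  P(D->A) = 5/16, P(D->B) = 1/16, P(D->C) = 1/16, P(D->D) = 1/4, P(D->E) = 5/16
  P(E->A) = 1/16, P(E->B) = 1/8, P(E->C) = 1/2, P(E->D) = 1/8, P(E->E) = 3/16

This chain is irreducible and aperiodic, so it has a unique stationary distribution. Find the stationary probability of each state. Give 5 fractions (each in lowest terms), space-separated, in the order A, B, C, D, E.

The stationary distribution satisfies pi = pi * P, i.e.:
  pi_A = 3/16*pi_A + 1/4*pi_B + 1/8*pi_C + 5/16*pi_D + 1/16*pi_E
  pi_B = 1/16*pi_A + 1/2*pi_B + 7/16*pi_C + 1/16*pi_D + 1/8*pi_E
  pi_C = 7/16*pi_A + 1/16*pi_B + 1/4*pi_C + 1/16*pi_D + 1/2*pi_E
  pi_D = 1/4*pi_A + 1/16*pi_B + 1/16*pi_C + 1/4*pi_D + 1/8*pi_E
  pi_E = 1/16*pi_A + 1/8*pi_B + 1/8*pi_C + 5/16*pi_D + 3/16*pi_E
with normalization: pi_A + pi_B + pi_C + pi_D + pi_E = 1.

Using the first 4 balance equations plus normalization, the linear system A*pi = b is:
  [-13/16, 1/4, 1/8, 5/16, 1/16] . pi = 0
  [1/16, -1/2, 7/16, 1/16, 1/8] . pi = 0
  [7/16, 1/16, -3/4, 1/16, 1/2] . pi = 0
  [1/4, 1/16, 1/16, -3/4, 1/8] . pi = 0
  [1, 1, 1, 1, 1] . pi = 1

Solving yields:
  pi_A = 2071/10988
  pi_B = 6363/21976
  pi_C = 5343/21976
  pi_D = 2895/21976
  pi_E = 3233/21976

Verification (pi * P):
  2071/10988*3/16 + 6363/21976*1/4 + 5343/21976*1/8 + 2895/21976*5/16 + 3233/21976*1/16 = 2071/10988 = pi_A  (ok)
  2071/10988*1/16 + 6363/21976*1/2 + 5343/21976*7/16 + 2895/21976*1/16 + 3233/21976*1/8 = 6363/21976 = pi_B  (ok)
  2071/10988*7/16 + 6363/21976*1/16 + 5343/21976*1/4 + 2895/21976*1/16 + 3233/21976*1/2 = 5343/21976 = pi_C  (ok)
  2071/10988*1/4 + 6363/21976*1/16 + 5343/21976*1/16 + 2895/21976*1/4 + 3233/21976*1/8 = 2895/21976 = pi_D  (ok)
  2071/10988*1/16 + 6363/21976*1/8 + 5343/21976*1/8 + 2895/21976*5/16 + 3233/21976*3/16 = 3233/21976 = pi_E  (ok)

Answer: 2071/10988 6363/21976 5343/21976 2895/21976 3233/21976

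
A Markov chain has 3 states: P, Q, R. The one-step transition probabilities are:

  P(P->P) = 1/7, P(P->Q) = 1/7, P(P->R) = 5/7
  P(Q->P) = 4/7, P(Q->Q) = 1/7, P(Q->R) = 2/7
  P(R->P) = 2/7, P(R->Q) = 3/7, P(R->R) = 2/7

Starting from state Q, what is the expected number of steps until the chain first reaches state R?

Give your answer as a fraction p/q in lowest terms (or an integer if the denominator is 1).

Answer: 35/16

Derivation:
Let h_i = expected steps to first reach R from state i.
Boundary: h_R = 0.
First-step equations for the other states:
  h_P = 1 + 1/7*h_P + 1/7*h_Q + 5/7*h_R
  h_Q = 1 + 4/7*h_P + 1/7*h_Q + 2/7*h_R

Substituting h_R = 0 and rearranging gives the linear system (I - Q) h = 1:
  [6/7, -1/7] . (h_P, h_Q) = 1
  [-4/7, 6/7] . (h_P, h_Q) = 1

Solving yields:
  h_P = 49/32
  h_Q = 35/16

Starting state is Q, so the expected hitting time is h_Q = 35/16.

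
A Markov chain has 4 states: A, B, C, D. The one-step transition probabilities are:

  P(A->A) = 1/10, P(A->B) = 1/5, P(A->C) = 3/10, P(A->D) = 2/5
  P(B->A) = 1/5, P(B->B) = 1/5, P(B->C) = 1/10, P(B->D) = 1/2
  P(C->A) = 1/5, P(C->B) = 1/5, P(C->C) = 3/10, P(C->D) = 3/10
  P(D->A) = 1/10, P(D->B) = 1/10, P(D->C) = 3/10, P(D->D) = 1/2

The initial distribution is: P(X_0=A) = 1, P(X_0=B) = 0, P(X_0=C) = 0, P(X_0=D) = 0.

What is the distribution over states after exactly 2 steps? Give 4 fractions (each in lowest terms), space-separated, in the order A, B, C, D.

Propagating the distribution step by step (d_{t+1} = d_t * P):
d_0 = (A=1, B=0, C=0, D=0)
  d_1[A] = 1*1/10 + 0*1/5 + 0*1/5 + 0*1/10 = 1/10
  d_1[B] = 1*1/5 + 0*1/5 + 0*1/5 + 0*1/10 = 1/5
  d_1[C] = 1*3/10 + 0*1/10 + 0*3/10 + 0*3/10 = 3/10
  d_1[D] = 1*2/5 + 0*1/2 + 0*3/10 + 0*1/2 = 2/5
d_1 = (A=1/10, B=1/5, C=3/10, D=2/5)
  d_2[A] = 1/10*1/10 + 1/5*1/5 + 3/10*1/5 + 2/5*1/10 = 3/20
  d_2[B] = 1/10*1/5 + 1/5*1/5 + 3/10*1/5 + 2/5*1/10 = 4/25
  d_2[C] = 1/10*3/10 + 1/5*1/10 + 3/10*3/10 + 2/5*3/10 = 13/50
  d_2[D] = 1/10*2/5 + 1/5*1/2 + 3/10*3/10 + 2/5*1/2 = 43/100
d_2 = (A=3/20, B=4/25, C=13/50, D=43/100)

Answer: 3/20 4/25 13/50 43/100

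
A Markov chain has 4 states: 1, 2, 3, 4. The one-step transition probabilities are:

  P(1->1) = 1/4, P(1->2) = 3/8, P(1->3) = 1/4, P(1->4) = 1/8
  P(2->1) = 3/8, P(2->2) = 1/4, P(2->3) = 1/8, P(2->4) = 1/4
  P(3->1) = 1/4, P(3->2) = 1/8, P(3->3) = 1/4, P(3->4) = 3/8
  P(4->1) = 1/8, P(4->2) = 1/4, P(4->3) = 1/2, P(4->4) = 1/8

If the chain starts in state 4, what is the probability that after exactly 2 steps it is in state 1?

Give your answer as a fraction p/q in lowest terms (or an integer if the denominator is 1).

Answer: 17/64

Derivation:
Computing P^2 by repeated multiplication:
P^1 =
  1: [1/4, 3/8, 1/4, 1/8]
  2: [3/8, 1/4, 1/8, 1/4]
  3: [1/4, 1/8, 1/4, 3/8]
  4: [1/8, 1/4, 1/2, 1/8]
P^2 =
  1: [9/32, 1/4, 15/64, 15/64]
  2: [1/4, 9/32, 9/32, 3/16]
  3: [7/32, 1/4, 21/64, 13/64]
  4: [17/64, 13/64, 1/4, 9/32]

(P^2)[4 -> 1] = 17/64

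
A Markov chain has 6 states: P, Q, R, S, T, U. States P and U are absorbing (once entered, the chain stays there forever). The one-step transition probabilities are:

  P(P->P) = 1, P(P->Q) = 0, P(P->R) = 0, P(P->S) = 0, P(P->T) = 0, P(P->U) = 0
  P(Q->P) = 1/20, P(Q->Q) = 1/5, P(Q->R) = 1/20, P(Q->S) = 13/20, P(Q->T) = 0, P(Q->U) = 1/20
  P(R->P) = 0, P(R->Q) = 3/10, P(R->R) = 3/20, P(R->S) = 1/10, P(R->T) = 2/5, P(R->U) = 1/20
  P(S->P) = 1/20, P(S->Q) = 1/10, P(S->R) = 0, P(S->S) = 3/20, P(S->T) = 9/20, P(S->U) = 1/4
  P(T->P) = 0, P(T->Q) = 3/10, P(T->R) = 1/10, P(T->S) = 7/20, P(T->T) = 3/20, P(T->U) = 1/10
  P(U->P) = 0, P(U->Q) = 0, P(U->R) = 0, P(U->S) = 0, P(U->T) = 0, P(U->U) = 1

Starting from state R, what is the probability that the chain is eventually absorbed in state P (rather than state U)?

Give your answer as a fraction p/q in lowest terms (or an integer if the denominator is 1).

Answer: 975/5608

Derivation:
Let a_i = P(absorbed in P | start in state i).
Boundary conditions: a_P = 1, a_U = 0.
For each transient state i, a_i = sum_j P(i->j) * a_j:
  a_Q = 1/20*a_P + 1/5*a_Q + 1/20*a_R + 13/20*a_S + 0*a_T + 1/20*a_U
  a_R = 0*a_P + 3/10*a_Q + 3/20*a_R + 1/10*a_S + 2/5*a_T + 1/20*a_U
  a_S = 1/20*a_P + 1/10*a_Q + 0*a_R + 3/20*a_S + 9/20*a_T + 1/4*a_U
  a_T = 0*a_P + 3/10*a_Q + 1/10*a_R + 7/20*a_S + 3/20*a_T + 1/10*a_U

Substituting a_P = 1 and a_U = 0, rearrange to (I - Q) a = r where r[i] = P(i -> P):
  [4/5, -1/20, -13/20, 0] . (a_Q, a_R, a_S, a_T) = 1/20
  [-3/10, 17/20, -1/10, -2/5] . (a_Q, a_R, a_S, a_T) = 0
  [-1/10, 0, 17/20, -9/20] . (a_Q, a_R, a_S, a_T) = 1/20
  [-3/10, -1/10, -7/20, 17/20] . (a_Q, a_R, a_S, a_T) = 0

Solving yields:
  a_Q = 2391/11216
  a_R = 975/5608
  a_S = 965/5608
  a_T = 467/2804

Starting state is R, so the absorption probability is a_R = 975/5608.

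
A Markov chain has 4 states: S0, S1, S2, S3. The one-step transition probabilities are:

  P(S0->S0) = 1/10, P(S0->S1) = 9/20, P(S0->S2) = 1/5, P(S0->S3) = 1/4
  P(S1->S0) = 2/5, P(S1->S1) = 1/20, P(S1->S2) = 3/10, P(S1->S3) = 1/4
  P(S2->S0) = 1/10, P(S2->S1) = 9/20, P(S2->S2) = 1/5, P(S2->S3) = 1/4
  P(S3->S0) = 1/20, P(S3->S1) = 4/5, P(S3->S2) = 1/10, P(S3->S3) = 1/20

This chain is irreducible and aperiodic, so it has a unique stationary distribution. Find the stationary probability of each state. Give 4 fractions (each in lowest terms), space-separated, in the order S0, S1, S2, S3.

Answer: 271/1344 251/672 97/448 5/24

Derivation:
The stationary distribution satisfies pi = pi * P, i.e.:
  pi_S0 = 1/10*pi_S0 + 2/5*pi_S1 + 1/10*pi_S2 + 1/20*pi_S3
  pi_S1 = 9/20*pi_S0 + 1/20*pi_S1 + 9/20*pi_S2 + 4/5*pi_S3
  pi_S2 = 1/5*pi_S0 + 3/10*pi_S1 + 1/5*pi_S2 + 1/10*pi_S3
  pi_S3 = 1/4*pi_S0 + 1/4*pi_S1 + 1/4*pi_S2 + 1/20*pi_S3
with normalization: pi_S0 + pi_S1 + pi_S2 + pi_S3 = 1.

Using the first 3 balance equations plus normalization, the linear system A*pi = b is:
  [-9/10, 2/5, 1/10, 1/20] . pi = 0
  [9/20, -19/20, 9/20, 4/5] . pi = 0
  [1/5, 3/10, -4/5, 1/10] . pi = 0
  [1, 1, 1, 1] . pi = 1

Solving yields:
  pi_S0 = 271/1344
  pi_S1 = 251/672
  pi_S2 = 97/448
  pi_S3 = 5/24

Verification (pi * P):
  271/1344*1/10 + 251/672*2/5 + 97/448*1/10 + 5/24*1/20 = 271/1344 = pi_S0  (ok)
  271/1344*9/20 + 251/672*1/20 + 97/448*9/20 + 5/24*4/5 = 251/672 = pi_S1  (ok)
  271/1344*1/5 + 251/672*3/10 + 97/448*1/5 + 5/24*1/10 = 97/448 = pi_S2  (ok)
  271/1344*1/4 + 251/672*1/4 + 97/448*1/4 + 5/24*1/20 = 5/24 = pi_S3  (ok)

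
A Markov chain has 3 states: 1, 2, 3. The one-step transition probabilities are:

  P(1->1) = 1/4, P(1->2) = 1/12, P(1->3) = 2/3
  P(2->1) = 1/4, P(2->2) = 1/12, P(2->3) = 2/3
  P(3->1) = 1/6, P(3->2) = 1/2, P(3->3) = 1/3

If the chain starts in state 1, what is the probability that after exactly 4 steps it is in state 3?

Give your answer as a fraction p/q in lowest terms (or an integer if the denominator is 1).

Answer: 40/81

Derivation:
Computing P^4 by repeated multiplication:
P^1 =
  1: [1/4, 1/12, 2/3]
  2: [1/4, 1/12, 2/3]
  3: [1/6, 1/2, 1/3]
P^2 =
  1: [7/36, 13/36, 4/9]
  2: [7/36, 13/36, 4/9]
  3: [2/9, 2/9, 5/9]
P^3 =
  1: [23/108, 29/108, 14/27]
  2: [23/108, 29/108, 14/27]
  3: [11/54, 17/54, 13/27]
P^4 =
  1: [67/324, 97/324, 40/81]
  2: [67/324, 97/324, 40/81]
  3: [17/81, 23/81, 41/81]

(P^4)[1 -> 3] = 40/81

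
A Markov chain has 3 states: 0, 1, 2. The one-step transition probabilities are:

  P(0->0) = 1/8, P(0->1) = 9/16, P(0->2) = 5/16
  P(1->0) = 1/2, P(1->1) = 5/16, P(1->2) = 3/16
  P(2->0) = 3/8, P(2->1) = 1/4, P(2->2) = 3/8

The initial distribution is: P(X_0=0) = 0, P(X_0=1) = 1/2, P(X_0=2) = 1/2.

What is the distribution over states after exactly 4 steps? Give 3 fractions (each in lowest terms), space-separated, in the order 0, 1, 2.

Propagating the distribution step by step (d_{t+1} = d_t * P):
d_0 = (0=0, 1=1/2, 2=1/2)
  d_1[0] = 0*1/8 + 1/2*1/2 + 1/2*3/8 = 7/16
  d_1[1] = 0*9/16 + 1/2*5/16 + 1/2*1/4 = 9/32
  d_1[2] = 0*5/16 + 1/2*3/16 + 1/2*3/8 = 9/32
d_1 = (0=7/16, 1=9/32, 2=9/32)
  d_2[0] = 7/16*1/8 + 9/32*1/2 + 9/32*3/8 = 77/256
  d_2[1] = 7/16*9/16 + 9/32*5/16 + 9/32*1/4 = 207/512
  d_2[2] = 7/16*5/16 + 9/32*3/16 + 9/32*3/8 = 151/512
d_2 = (0=77/256, 1=207/512, 2=151/512)
  d_3[0] = 77/256*1/8 + 207/512*1/2 + 151/512*3/8 = 1435/4096
  d_3[1] = 77/256*9/16 + 207/512*5/16 + 151/512*1/4 = 3025/8192
  d_3[2] = 77/256*5/16 + 207/512*3/16 + 151/512*3/8 = 2297/8192
d_3 = (0=1435/4096, 1=3025/8192, 2=2297/8192)
  d_4[0] = 1435/4096*1/8 + 3025/8192*1/2 + 2297/8192*3/8 = 21861/65536
  d_4[1] = 1435/4096*9/16 + 3025/8192*5/16 + 2297/8192*1/4 = 50143/131072
  d_4[2] = 1435/4096*5/16 + 3025/8192*3/16 + 2297/8192*3/8 = 37207/131072
d_4 = (0=21861/65536, 1=50143/131072, 2=37207/131072)

Answer: 21861/65536 50143/131072 37207/131072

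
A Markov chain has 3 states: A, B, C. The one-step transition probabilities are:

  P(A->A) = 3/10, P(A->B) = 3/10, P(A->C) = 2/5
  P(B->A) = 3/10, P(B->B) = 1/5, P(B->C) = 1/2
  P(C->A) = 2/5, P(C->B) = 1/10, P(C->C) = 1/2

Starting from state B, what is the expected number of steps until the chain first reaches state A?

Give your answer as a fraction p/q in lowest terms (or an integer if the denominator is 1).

Answer: 20/7

Derivation:
Let h_i = expected steps to first reach A from state i.
Boundary: h_A = 0.
First-step equations for the other states:
  h_B = 1 + 3/10*h_A + 1/5*h_B + 1/2*h_C
  h_C = 1 + 2/5*h_A + 1/10*h_B + 1/2*h_C

Substituting h_A = 0 and rearranging gives the linear system (I - Q) h = 1:
  [4/5, -1/2] . (h_B, h_C) = 1
  [-1/10, 1/2] . (h_B, h_C) = 1

Solving yields:
  h_B = 20/7
  h_C = 18/7

Starting state is B, so the expected hitting time is h_B = 20/7.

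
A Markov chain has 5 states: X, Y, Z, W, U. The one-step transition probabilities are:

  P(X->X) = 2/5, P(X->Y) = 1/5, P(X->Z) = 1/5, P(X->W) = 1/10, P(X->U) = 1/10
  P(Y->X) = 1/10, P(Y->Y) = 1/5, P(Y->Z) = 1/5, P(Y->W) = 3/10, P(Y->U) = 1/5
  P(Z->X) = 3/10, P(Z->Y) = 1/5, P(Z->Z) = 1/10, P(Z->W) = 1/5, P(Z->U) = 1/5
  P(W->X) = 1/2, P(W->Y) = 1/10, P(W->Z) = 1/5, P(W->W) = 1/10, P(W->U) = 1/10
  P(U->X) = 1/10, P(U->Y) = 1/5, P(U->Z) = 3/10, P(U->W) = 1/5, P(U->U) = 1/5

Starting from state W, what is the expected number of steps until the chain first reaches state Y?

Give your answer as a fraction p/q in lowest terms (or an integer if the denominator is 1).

Answer: 1078/183

Derivation:
Let h_i = expected steps to first reach Y from state i.
Boundary: h_Y = 0.
First-step equations for the other states:
  h_X = 1 + 2/5*h_X + 1/5*h_Y + 1/5*h_Z + 1/10*h_W + 1/10*h_U
  h_Z = 1 + 3/10*h_X + 1/5*h_Y + 1/10*h_Z + 1/5*h_W + 1/5*h_U
  h_W = 1 + 1/2*h_X + 1/10*h_Y + 1/5*h_Z + 1/10*h_W + 1/10*h_U
  h_U = 1 + 1/10*h_X + 1/5*h_Y + 3/10*h_Z + 1/5*h_W + 1/5*h_U

Substituting h_Y = 0 and rearranging gives the linear system (I - Q) h = 1:
  [3/5, -1/5, -1/10, -1/10] . (h_X, h_Z, h_W, h_U) = 1
  [-3/10, 9/10, -1/5, -1/5] . (h_X, h_Z, h_W, h_U) = 1
  [-1/2, -1/5, 9/10, -1/10] . (h_X, h_Z, h_W, h_U) = 1
  [-1/10, -3/10, -1/5, 4/5] . (h_X, h_Z, h_W, h_U) = 1

Solving yields:
  h_X = 980/183
  h_Z = 330/61
  h_W = 1078/183
  h_U = 992/183

Starting state is W, so the expected hitting time is h_W = 1078/183.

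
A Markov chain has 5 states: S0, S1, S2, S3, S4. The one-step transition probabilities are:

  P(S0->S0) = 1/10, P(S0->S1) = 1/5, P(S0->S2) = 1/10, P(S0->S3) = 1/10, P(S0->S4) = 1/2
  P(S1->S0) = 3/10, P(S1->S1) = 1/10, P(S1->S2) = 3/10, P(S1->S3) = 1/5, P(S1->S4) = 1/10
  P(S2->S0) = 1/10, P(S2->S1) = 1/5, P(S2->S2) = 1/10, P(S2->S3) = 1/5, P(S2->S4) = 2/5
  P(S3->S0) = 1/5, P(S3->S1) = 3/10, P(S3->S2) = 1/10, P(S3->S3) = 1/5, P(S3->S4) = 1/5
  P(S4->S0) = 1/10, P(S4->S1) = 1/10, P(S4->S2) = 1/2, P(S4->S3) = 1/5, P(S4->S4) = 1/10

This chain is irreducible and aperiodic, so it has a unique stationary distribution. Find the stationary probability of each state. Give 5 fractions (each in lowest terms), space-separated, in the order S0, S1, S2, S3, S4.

Answer: 218/1419 499/2838 334/1419 262/1419 237/946

Derivation:
The stationary distribution satisfies pi = pi * P, i.e.:
  pi_S0 = 1/10*pi_S0 + 3/10*pi_S1 + 1/10*pi_S2 + 1/5*pi_S3 + 1/10*pi_S4
  pi_S1 = 1/5*pi_S0 + 1/10*pi_S1 + 1/5*pi_S2 + 3/10*pi_S3 + 1/10*pi_S4
  pi_S2 = 1/10*pi_S0 + 3/10*pi_S1 + 1/10*pi_S2 + 1/10*pi_S3 + 1/2*pi_S4
  pi_S3 = 1/10*pi_S0 + 1/5*pi_S1 + 1/5*pi_S2 + 1/5*pi_S3 + 1/5*pi_S4
  pi_S4 = 1/2*pi_S0 + 1/10*pi_S1 + 2/5*pi_S2 + 1/5*pi_S3 + 1/10*pi_S4
with normalization: pi_S0 + pi_S1 + pi_S2 + pi_S3 + pi_S4 = 1.

Using the first 4 balance equations plus normalization, the linear system A*pi = b is:
  [-9/10, 3/10, 1/10, 1/5, 1/10] . pi = 0
  [1/5, -9/10, 1/5, 3/10, 1/10] . pi = 0
  [1/10, 3/10, -9/10, 1/10, 1/2] . pi = 0
  [1/10, 1/5, 1/5, -4/5, 1/5] . pi = 0
  [1, 1, 1, 1, 1] . pi = 1

Solving yields:
  pi_S0 = 218/1419
  pi_S1 = 499/2838
  pi_S2 = 334/1419
  pi_S3 = 262/1419
  pi_S4 = 237/946

Verification (pi * P):
  218/1419*1/10 + 499/2838*3/10 + 334/1419*1/10 + 262/1419*1/5 + 237/946*1/10 = 218/1419 = pi_S0  (ok)
  218/1419*1/5 + 499/2838*1/10 + 334/1419*1/5 + 262/1419*3/10 + 237/946*1/10 = 499/2838 = pi_S1  (ok)
  218/1419*1/10 + 499/2838*3/10 + 334/1419*1/10 + 262/1419*1/10 + 237/946*1/2 = 334/1419 = pi_S2  (ok)
  218/1419*1/10 + 499/2838*1/5 + 334/1419*1/5 + 262/1419*1/5 + 237/946*1/5 = 262/1419 = pi_S3  (ok)
  218/1419*1/2 + 499/2838*1/10 + 334/1419*2/5 + 262/1419*1/5 + 237/946*1/10 = 237/946 = pi_S4  (ok)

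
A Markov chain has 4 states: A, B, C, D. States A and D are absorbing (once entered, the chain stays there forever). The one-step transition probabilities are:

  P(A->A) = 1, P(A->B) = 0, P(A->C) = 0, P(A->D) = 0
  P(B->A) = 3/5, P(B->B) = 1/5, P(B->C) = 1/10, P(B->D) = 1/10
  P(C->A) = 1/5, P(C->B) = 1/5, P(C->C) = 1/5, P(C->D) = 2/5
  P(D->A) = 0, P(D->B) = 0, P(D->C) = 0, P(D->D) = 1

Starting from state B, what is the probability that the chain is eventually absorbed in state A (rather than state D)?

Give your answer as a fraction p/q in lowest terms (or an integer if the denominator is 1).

Let a_i = P(absorbed in A | start in state i).
Boundary conditions: a_A = 1, a_D = 0.
For each transient state i, a_i = sum_j P(i->j) * a_j:
  a_B = 3/5*a_A + 1/5*a_B + 1/10*a_C + 1/10*a_D
  a_C = 1/5*a_A + 1/5*a_B + 1/5*a_C + 2/5*a_D

Substituting a_A = 1 and a_D = 0, rearrange to (I - Q) a = r where r[i] = P(i -> A):
  [4/5, -1/10] . (a_B, a_C) = 3/5
  [-1/5, 4/5] . (a_B, a_C) = 1/5

Solving yields:
  a_B = 25/31
  a_C = 14/31

Starting state is B, so the absorption probability is a_B = 25/31.

Answer: 25/31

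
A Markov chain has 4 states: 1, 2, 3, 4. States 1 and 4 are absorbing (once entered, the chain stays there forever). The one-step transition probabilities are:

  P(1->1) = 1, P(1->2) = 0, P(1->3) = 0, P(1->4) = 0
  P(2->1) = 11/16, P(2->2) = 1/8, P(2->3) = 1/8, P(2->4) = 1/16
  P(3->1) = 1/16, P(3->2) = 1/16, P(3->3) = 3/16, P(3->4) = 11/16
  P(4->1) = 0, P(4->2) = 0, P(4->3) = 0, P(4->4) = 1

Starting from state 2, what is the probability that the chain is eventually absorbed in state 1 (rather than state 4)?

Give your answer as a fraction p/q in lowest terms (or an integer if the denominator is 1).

Answer: 29/36

Derivation:
Let a_i = P(absorbed in 1 | start in state i).
Boundary conditions: a_1 = 1, a_4 = 0.
For each transient state i, a_i = sum_j P(i->j) * a_j:
  a_2 = 11/16*a_1 + 1/8*a_2 + 1/8*a_3 + 1/16*a_4
  a_3 = 1/16*a_1 + 1/16*a_2 + 3/16*a_3 + 11/16*a_4

Substituting a_1 = 1 and a_4 = 0, rearrange to (I - Q) a = r where r[i] = P(i -> 1):
  [7/8, -1/8] . (a_2, a_3) = 11/16
  [-1/16, 13/16] . (a_2, a_3) = 1/16

Solving yields:
  a_2 = 29/36
  a_3 = 5/36

Starting state is 2, so the absorption probability is a_2 = 29/36.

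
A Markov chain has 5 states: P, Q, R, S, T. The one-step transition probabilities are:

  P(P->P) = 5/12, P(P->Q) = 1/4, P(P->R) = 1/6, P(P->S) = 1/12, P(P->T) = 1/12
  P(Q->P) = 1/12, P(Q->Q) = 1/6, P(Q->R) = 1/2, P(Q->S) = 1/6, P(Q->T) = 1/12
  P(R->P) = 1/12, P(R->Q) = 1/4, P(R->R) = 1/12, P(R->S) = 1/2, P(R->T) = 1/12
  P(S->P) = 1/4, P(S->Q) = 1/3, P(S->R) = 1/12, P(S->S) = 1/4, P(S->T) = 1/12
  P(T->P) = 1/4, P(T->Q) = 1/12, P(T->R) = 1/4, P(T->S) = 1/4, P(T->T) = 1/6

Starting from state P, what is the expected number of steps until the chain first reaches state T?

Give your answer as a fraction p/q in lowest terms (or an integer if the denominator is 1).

Answer: 12

Derivation:
Let h_i = expected steps to first reach T from state i.
Boundary: h_T = 0.
First-step equations for the other states:
  h_P = 1 + 5/12*h_P + 1/4*h_Q + 1/6*h_R + 1/12*h_S + 1/12*h_T
  h_Q = 1 + 1/12*h_P + 1/6*h_Q + 1/2*h_R + 1/6*h_S + 1/12*h_T
  h_R = 1 + 1/12*h_P + 1/4*h_Q + 1/12*h_R + 1/2*h_S + 1/12*h_T
  h_S = 1 + 1/4*h_P + 1/3*h_Q + 1/12*h_R + 1/4*h_S + 1/12*h_T

Substituting h_T = 0 and rearranging gives the linear system (I - Q) h = 1:
  [7/12, -1/4, -1/6, -1/12] . (h_P, h_Q, h_R, h_S) = 1
  [-1/12, 5/6, -1/2, -1/6] . (h_P, h_Q, h_R, h_S) = 1
  [-1/12, -1/4, 11/12, -1/2] . (h_P, h_Q, h_R, h_S) = 1
  [-1/4, -1/3, -1/12, 3/4] . (h_P, h_Q, h_R, h_S) = 1

Solving yields:
  h_P = 12
  h_Q = 12
  h_R = 12
  h_S = 12

Starting state is P, so the expected hitting time is h_P = 12.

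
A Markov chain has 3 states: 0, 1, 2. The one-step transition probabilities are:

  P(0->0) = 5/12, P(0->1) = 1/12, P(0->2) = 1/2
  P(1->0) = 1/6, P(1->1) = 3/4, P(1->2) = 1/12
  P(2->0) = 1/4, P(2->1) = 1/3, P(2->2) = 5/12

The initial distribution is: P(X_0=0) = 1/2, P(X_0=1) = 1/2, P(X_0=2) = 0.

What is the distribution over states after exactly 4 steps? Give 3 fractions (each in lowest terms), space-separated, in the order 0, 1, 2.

Answer: 10601/41472 1181/2592 11975/41472

Derivation:
Propagating the distribution step by step (d_{t+1} = d_t * P):
d_0 = (0=1/2, 1=1/2, 2=0)
  d_1[0] = 1/2*5/12 + 1/2*1/6 + 0*1/4 = 7/24
  d_1[1] = 1/2*1/12 + 1/2*3/4 + 0*1/3 = 5/12
  d_1[2] = 1/2*1/2 + 1/2*1/12 + 0*5/12 = 7/24
d_1 = (0=7/24, 1=5/12, 2=7/24)
  d_2[0] = 7/24*5/12 + 5/12*1/6 + 7/24*1/4 = 19/72
  d_2[1] = 7/24*1/12 + 5/12*3/4 + 7/24*1/3 = 125/288
  d_2[2] = 7/24*1/2 + 5/12*1/12 + 7/24*5/12 = 29/96
d_2 = (0=19/72, 1=125/288, 2=29/96)
  d_3[0] = 19/72*5/12 + 125/288*1/6 + 29/96*1/4 = 33/128
  d_3[1] = 19/72*1/12 + 125/288*3/4 + 29/96*1/3 = 1549/3456
  d_3[2] = 19/72*1/2 + 125/288*1/12 + 29/96*5/12 = 127/432
d_3 = (0=33/128, 1=1549/3456, 2=127/432)
  d_4[0] = 33/128*5/12 + 1549/3456*1/6 + 127/432*1/4 = 10601/41472
  d_4[1] = 33/128*1/12 + 1549/3456*3/4 + 127/432*1/3 = 1181/2592
  d_4[2] = 33/128*1/2 + 1549/3456*1/12 + 127/432*5/12 = 11975/41472
d_4 = (0=10601/41472, 1=1181/2592, 2=11975/41472)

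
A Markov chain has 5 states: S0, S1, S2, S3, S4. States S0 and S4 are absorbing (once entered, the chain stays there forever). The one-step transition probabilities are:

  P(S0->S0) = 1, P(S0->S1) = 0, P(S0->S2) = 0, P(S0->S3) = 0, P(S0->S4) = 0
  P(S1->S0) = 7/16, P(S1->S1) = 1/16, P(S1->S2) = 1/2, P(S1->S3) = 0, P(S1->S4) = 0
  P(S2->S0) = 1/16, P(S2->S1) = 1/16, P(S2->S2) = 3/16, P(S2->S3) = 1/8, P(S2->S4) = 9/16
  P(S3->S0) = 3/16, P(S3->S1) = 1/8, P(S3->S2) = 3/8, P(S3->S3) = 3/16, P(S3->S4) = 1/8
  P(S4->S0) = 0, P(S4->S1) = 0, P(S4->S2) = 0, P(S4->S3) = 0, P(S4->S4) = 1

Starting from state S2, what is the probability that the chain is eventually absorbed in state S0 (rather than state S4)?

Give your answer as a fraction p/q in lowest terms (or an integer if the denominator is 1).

Answer: 404/2219

Derivation:
Let a_i = P(absorbed in S0 | start in state i).
Boundary conditions: a_S0 = 1, a_S4 = 0.
For each transient state i, a_i = sum_j P(i->j) * a_j:
  a_S1 = 7/16*a_S0 + 1/16*a_S1 + 1/2*a_S2 + 0*a_S3 + 0*a_S4
  a_S2 = 1/16*a_S0 + 1/16*a_S1 + 3/16*a_S2 + 1/8*a_S3 + 9/16*a_S4
  a_S3 = 3/16*a_S0 + 1/8*a_S1 + 3/8*a_S2 + 3/16*a_S3 + 1/8*a_S4

Substituting a_S0 = 1 and a_S4 = 0, rearrange to (I - Q) a = r where r[i] = P(i -> S0):
  [15/16, -1/2, 0] . (a_S1, a_S2, a_S3) = 7/16
  [-1/16, 13/16, -1/8] . (a_S1, a_S2, a_S3) = 1/16
  [-1/8, -3/8, 13/16] . (a_S1, a_S2, a_S3) = 3/16

Solving yields:
  a_S1 = 1251/2219
  a_S2 = 404/2219
  a_S3 = 891/2219

Starting state is S2, so the absorption probability is a_S2 = 404/2219.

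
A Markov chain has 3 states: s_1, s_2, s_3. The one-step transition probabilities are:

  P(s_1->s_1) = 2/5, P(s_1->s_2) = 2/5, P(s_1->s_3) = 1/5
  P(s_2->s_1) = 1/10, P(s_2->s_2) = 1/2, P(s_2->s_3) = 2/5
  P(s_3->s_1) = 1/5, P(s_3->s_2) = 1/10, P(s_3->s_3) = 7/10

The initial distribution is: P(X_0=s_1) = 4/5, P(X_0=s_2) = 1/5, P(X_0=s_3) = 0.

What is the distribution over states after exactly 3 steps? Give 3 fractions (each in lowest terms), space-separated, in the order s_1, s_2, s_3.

Answer: 1041/5000 1579/5000 119/250

Derivation:
Propagating the distribution step by step (d_{t+1} = d_t * P):
d_0 = (s_1=4/5, s_2=1/5, s_3=0)
  d_1[s_1] = 4/5*2/5 + 1/5*1/10 + 0*1/5 = 17/50
  d_1[s_2] = 4/5*2/5 + 1/5*1/2 + 0*1/10 = 21/50
  d_1[s_3] = 4/5*1/5 + 1/5*2/5 + 0*7/10 = 6/25
d_1 = (s_1=17/50, s_2=21/50, s_3=6/25)
  d_2[s_1] = 17/50*2/5 + 21/50*1/10 + 6/25*1/5 = 113/500
  d_2[s_2] = 17/50*2/5 + 21/50*1/2 + 6/25*1/10 = 37/100
  d_2[s_3] = 17/50*1/5 + 21/50*2/5 + 6/25*7/10 = 101/250
d_2 = (s_1=113/500, s_2=37/100, s_3=101/250)
  d_3[s_1] = 113/500*2/5 + 37/100*1/10 + 101/250*1/5 = 1041/5000
  d_3[s_2] = 113/500*2/5 + 37/100*1/2 + 101/250*1/10 = 1579/5000
  d_3[s_3] = 113/500*1/5 + 37/100*2/5 + 101/250*7/10 = 119/250
d_3 = (s_1=1041/5000, s_2=1579/5000, s_3=119/250)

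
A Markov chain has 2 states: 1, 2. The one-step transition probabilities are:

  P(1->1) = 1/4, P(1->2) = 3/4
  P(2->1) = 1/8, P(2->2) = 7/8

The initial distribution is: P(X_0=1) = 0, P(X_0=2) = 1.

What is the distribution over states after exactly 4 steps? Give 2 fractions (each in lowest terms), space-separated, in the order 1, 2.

Propagating the distribution step by step (d_{t+1} = d_t * P):
d_0 = (1=0, 2=1)
  d_1[1] = 0*1/4 + 1*1/8 = 1/8
  d_1[2] = 0*3/4 + 1*7/8 = 7/8
d_1 = (1=1/8, 2=7/8)
  d_2[1] = 1/8*1/4 + 7/8*1/8 = 9/64
  d_2[2] = 1/8*3/4 + 7/8*7/8 = 55/64
d_2 = (1=9/64, 2=55/64)
  d_3[1] = 9/64*1/4 + 55/64*1/8 = 73/512
  d_3[2] = 9/64*3/4 + 55/64*7/8 = 439/512
d_3 = (1=73/512, 2=439/512)
  d_4[1] = 73/512*1/4 + 439/512*1/8 = 585/4096
  d_4[2] = 73/512*3/4 + 439/512*7/8 = 3511/4096
d_4 = (1=585/4096, 2=3511/4096)

Answer: 585/4096 3511/4096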